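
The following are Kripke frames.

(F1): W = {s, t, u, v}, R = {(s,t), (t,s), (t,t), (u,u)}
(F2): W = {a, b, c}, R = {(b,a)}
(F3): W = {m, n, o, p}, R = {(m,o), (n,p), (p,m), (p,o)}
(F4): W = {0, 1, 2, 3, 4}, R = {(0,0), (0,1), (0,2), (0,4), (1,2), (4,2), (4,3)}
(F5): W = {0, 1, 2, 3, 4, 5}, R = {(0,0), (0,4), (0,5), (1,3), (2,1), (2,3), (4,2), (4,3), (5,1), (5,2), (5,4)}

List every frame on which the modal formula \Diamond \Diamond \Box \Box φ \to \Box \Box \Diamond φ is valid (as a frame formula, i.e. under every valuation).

(F1), (F2)

This is the axiom for a generalized confluence (Geach) condition; its first-order frame correspondent is \forall x \forall y \forall z ((x R^2 y \wedge x R^2 z) \to \exists w (y R^2 w \wedge zRw)).
(F1): holds.
(F2): holds.
(F3): fails — nR²m, nR²m but no w with mR²w and mRw.
(F4): fails — 0R²0, 0R²2 but no w with 0R²w and 2Rw.
(F5): fails — 0R²0, 0R²3 but no w with 0R²w and 3Rw.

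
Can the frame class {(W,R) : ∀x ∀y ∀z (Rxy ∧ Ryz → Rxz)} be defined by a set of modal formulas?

Yes: it is transitivity, defined by the 4 schema □q → □□q.

Definable; □q → □□q defines it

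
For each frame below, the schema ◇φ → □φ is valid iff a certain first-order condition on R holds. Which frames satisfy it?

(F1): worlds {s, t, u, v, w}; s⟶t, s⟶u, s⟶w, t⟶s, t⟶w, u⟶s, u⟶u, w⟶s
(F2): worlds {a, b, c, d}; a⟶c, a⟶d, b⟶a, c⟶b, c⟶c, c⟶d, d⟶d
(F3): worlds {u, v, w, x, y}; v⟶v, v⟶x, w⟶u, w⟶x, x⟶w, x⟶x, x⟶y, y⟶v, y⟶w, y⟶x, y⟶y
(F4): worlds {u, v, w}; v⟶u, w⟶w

This is the axiom for partial functionality; its first-order frame correspondent is ∀x ∀y ∀z (Rxy ∧ Rxz → y = z).
(F1): fails — s sees both t and u.
(F2): fails — a sees both c and d.
(F3): fails — v sees both v and x.
(F4): ✓.
Valid on: (F4).

(F4)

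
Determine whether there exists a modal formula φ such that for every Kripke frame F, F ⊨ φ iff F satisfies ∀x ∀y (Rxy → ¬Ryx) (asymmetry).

Any modally definable frame class is closed under surjective bounded morphisms.
The 3-cycle (worlds w0,w1,w2 with w0→w1→w2→w0) is asymmetric. Mapping every world to a single reflexive point • is a surjective bounded morphism, and the reflexive point is not asymmetric (R•• but asymmetry requires ¬R••).
So no modal formula (or set of formulas) defines exactly the asymmetric frames.

Not definable by any modal formula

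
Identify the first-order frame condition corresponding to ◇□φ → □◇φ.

convergence

Suppose ◇□φ→□◇φ is valid. Take Rxy, Rxz and set V(φ)={w : Ryw}. Then □φ at y so ◇□φ at x, so □◇φ at x, so ◇φ at z, giving w with Rzw and Ryw.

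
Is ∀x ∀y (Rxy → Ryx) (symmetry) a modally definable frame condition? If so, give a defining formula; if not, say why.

Yes — defined by p → □◇p

Yes: it is symmetry, defined by the B schema p → □◇p.
Suppose p→□◇p is valid. Take Rxy and set V(p)={x}. Then p at x, so □◇p at x, so ◇p at y, so some z with Ryz has p; z=x, i.e. Ryx.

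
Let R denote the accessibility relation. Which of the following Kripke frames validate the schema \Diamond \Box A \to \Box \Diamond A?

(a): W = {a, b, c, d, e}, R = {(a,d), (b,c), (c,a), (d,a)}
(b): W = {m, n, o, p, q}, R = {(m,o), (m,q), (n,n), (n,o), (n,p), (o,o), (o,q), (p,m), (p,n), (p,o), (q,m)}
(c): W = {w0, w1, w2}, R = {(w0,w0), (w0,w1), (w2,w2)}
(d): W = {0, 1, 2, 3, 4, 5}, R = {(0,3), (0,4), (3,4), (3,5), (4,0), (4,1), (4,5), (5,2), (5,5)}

(a)

The schema corresponds to convergence: \forall x \forall y \forall z (Rxy \wedge Rxz \to \exists w (Ryw \wedge Rzw)).
(a): ✓.
(b): fails — Rmo and Rmq but o and q have no common successor.
(c): fails — Rw0w1 and Rw0w1 but w1 and w1 have no common successor.
(d): fails — R45 and R40 but 5 and 0 have no common successor.
Valid on: (a).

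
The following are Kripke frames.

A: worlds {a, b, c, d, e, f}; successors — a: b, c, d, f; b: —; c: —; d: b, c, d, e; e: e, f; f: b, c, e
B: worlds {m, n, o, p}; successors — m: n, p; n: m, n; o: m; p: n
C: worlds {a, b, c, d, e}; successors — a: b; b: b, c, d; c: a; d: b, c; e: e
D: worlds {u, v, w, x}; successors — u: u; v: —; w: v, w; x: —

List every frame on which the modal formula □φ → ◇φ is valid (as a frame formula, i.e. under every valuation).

This is the axiom for seriality; its first-order frame correspondent is ∀x ∃y Rxy.
A: fails — world b has no successor.
B: condition met.
C: condition met.
D: fails — world v has no successor.
Valid on: B, C.

B, C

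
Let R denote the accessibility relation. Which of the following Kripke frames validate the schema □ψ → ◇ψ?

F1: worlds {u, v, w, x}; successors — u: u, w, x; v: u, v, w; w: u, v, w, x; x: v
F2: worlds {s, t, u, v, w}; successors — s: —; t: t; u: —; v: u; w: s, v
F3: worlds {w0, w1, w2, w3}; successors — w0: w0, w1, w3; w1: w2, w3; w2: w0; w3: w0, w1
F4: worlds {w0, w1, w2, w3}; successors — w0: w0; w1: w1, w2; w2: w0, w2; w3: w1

F1, F3, F4

This is the axiom for seriality; its first-order frame correspondent is ∀x ∃y Rxy.
F1: holds.
F2: fails — world s has no successor.
F3: holds.
F4: holds.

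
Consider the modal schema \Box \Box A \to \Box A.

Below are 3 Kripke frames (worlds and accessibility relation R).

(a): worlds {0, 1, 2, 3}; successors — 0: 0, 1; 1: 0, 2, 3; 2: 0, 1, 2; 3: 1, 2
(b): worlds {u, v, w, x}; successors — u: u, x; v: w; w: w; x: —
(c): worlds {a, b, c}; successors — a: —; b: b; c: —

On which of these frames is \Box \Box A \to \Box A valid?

(b), (c)

This is the axiom for density; its first-order frame correspondent is \forall x \forall y (Rxy \to \exists z (Rxz \wedge Rzy)).
(a): fails — R13 but no z with R1z and Rz3.
(b): ✓.
(c): ✓.
Valid on: (b), (c).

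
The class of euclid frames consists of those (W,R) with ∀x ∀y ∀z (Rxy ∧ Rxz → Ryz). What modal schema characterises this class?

◇s → □◇s

The condition is the Euclidean property. The 5 schema ◇s → □◇s defines it.
Suppose ◇s→□◇s is valid. Take Rxy, Rxz and set V(s)={y}. Then ◇s at x, so □◇s at x, so ◇s at z, so some w with Rzw has s; w=y, i.e. Rzy. By symmetry of the argument, Ryz.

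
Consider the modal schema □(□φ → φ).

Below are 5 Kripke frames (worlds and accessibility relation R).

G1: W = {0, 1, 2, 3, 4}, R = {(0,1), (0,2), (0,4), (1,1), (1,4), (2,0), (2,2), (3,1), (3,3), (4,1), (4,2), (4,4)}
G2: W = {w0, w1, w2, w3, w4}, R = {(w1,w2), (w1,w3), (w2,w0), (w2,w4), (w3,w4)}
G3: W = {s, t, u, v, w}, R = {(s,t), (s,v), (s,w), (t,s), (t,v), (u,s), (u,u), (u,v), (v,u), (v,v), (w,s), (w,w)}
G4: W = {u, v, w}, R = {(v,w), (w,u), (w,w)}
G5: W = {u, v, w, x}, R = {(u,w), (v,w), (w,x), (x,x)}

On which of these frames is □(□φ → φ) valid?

The schema corresponds to shift-reflexivity: ∀x ∀y (Rxy → Ryy).
G1: fails — R20 but not R00.
G2: fails — Rw1w2 but not Rw2w2.
G3: fails — Rus but not Rss.
G4: fails — Rwu but not Ruu.
G5: fails — Ruw but not Rww.
Valid on no frame.

none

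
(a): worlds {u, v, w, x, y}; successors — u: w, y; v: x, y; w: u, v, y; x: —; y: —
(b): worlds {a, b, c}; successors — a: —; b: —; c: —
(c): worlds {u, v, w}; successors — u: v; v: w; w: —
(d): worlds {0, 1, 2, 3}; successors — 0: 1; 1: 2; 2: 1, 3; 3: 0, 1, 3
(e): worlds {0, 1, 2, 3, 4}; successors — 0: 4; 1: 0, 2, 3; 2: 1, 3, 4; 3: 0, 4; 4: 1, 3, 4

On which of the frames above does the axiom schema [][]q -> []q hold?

The schema corresponds to density: forall x forall y (Rxy -> exists z (Rxz & Rzy)).
(a): fails — Rwu but no z with Rwz and Rzu.
(b): condition met.
(c): fails — Ruv but no z with Ruz and Rzv.
(d): fails — R12 but no z with R1z and Rz2.
(e): fails — R12 but no z with R1z and Rz2.
Valid on: (b).

(b)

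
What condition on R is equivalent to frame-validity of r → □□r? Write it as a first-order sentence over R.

This is a Sahlqvist (Geach-type) schema ◇^0□^0r → □^2◇^0r.
Minimal-valuation argument: fix x; take any y with xR^0y and any z with xR^2z. Set V(r) to the set of worlds R-reachable from y in exactly 0 steps. Then □^0r holds at y, so the antecedent holds at x; validity forces ◇^0r at z, giving a w with zR^0w and yR^0w.
First-order correspondent: ∀x ∀z (xR²z → ∃w (x = w ∧ z = w)).

∀x ∀z (xR²z → ∃w (x = w ∧ z = w))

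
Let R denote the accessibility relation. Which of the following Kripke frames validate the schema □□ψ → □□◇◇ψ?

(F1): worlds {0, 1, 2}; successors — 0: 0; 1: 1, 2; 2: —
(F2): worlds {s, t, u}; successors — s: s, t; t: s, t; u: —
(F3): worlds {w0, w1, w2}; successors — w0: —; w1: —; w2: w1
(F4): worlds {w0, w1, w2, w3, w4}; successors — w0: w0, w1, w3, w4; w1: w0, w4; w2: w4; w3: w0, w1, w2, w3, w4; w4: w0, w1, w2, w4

(F2), (F3), (F4)

Frame correspondent (Sahlqvist): ∀x ∀z (xR²z → ∃w (xR²w ∧ zR²w)) — i.e. a generalized confluence (Geach) condition.
(F1): fails — 1R²2 but no w with 1R²w and 2R²w.
(F2): ✓.
(F3): ✓.
(F4): ✓.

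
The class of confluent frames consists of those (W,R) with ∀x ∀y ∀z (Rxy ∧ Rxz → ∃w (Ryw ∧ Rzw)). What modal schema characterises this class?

◇□ψ → □◇ψ

A defining formula is ◇□ψ → □◇ψ (the .2 axiom).
Suppose ◇□ψ→□◇ψ is valid. Take Rxy, Rxz and set V(ψ)={w : Ryw}. Then □ψ at y so ◇□ψ at x, so □◇ψ at x, so ◇ψ at z, giving w with Rzw and Ryw.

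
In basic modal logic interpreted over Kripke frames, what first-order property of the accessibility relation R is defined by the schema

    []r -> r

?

Reflexivity

Suppose □r→r is valid. At any x set V(r)={w : Rxw}. Then □r holds at x, so r holds at x, i.e. Rxx.
Conversely, any frame satisfying forall x Rxx validates the schema.
Frame condition: forall x Rxx.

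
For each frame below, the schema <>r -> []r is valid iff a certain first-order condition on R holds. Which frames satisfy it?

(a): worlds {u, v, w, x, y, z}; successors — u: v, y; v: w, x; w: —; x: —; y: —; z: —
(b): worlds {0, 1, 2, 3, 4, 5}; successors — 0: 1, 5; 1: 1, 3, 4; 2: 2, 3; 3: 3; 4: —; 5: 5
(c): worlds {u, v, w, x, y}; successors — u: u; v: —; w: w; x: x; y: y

This is the axiom for partial functionality; its first-order frame correspondent is forall x forall y forall z (Rxy & Rxz -> y = z).
(a): fails — u sees both v and y.
(b): fails — 0 sees both 1 and 5.
(c): holds.

(c)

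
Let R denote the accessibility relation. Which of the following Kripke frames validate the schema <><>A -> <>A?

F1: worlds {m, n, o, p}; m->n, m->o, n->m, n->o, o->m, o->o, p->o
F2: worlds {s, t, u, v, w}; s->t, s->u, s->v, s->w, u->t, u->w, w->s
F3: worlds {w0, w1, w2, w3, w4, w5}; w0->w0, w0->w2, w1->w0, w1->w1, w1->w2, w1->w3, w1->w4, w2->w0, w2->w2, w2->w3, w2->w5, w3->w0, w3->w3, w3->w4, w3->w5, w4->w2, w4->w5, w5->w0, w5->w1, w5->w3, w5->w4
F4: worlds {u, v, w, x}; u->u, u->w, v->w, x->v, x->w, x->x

Frame correspondent (Sahlqvist): forall x forall y (x R^2 y -> exists w (y = w & xRw)) — i.e. a generalized confluence (Geach) condition.
F1: fails — mR²m but no w with m=w and mRw.
F2: fails — sR²s but no w* with s=w* and sRw*.
F3: fails — w0R²w3 but no w with w3=w and w0Rw.
F4: ✓.
Valid on: F4.

F4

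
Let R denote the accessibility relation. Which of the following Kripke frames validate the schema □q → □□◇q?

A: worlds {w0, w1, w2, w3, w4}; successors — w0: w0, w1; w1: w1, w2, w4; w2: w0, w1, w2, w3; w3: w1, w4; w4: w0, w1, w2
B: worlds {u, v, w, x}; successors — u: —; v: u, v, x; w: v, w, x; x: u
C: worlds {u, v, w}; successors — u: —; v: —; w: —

A, C

The schema corresponds to a generalized confluence (Geach) condition: ∀x ∀z (xR²z → ∃w (xRw ∧ zRw)).
A: ✓.
B: fails — vR²u but no t with vRt and uRt.
C: ✓.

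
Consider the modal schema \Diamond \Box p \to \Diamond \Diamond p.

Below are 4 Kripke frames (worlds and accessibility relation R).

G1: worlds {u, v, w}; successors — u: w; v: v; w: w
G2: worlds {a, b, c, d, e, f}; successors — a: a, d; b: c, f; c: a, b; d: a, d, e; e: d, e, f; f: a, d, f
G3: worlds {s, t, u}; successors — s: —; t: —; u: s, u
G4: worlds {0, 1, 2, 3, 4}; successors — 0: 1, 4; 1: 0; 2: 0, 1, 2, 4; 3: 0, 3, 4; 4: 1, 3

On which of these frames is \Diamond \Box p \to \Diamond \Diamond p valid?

G1, G2, G4

Frame correspondent (Sahlqvist): \forall x \forall y (xRy \to \exists w (yRw \wedge x R^2 w)) — i.e. a generalized confluence (Geach) condition.
G1: ✓.
G2: ✓.
G3: fails — uRs but no w with sRw and uR²w.
G4: ✓.
Valid on: G1, G2, G4.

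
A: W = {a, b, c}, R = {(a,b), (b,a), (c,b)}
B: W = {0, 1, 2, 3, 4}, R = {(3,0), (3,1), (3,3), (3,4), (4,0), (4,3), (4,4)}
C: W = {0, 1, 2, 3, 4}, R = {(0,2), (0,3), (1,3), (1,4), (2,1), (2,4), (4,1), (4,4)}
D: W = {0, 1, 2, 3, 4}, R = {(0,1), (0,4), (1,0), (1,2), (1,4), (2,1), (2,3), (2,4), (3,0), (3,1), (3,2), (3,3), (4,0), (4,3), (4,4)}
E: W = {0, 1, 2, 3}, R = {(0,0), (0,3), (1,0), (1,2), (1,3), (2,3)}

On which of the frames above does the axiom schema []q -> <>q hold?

The schema corresponds to seriality: forall x exists y Rxy.
A: ✓.
B: fails — world 0 has no successor.
C: fails — world 3 has no successor.
D: ✓.
E: fails — world 3 has no successor.

A, D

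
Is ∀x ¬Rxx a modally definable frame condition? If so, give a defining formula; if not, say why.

No — not modally definable

Any modally definable frame class is closed under surjective bounded morphisms.
The 2-cycle (worlds s,t with s→t→s) is irreflexive, and the map sending every world to a single reflexive point • is a surjective bounded morphism (forth: every edge maps to (•,•); back: every world has a successor). So any modal formula valid on the 2-cycle is also valid on the reflexive point, which is not irreflexive.
So the class is not modally definable.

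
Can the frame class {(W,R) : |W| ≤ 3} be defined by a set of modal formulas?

Any modally definable frame class is closed under disjoint unions.
Any modal formula valid on each of 4 disjoint one-world frames is valid on their disjoint union (validity is preserved under disjoint unions). Each one-world frame has |W|=1≤3, but the union has |W|=4.
Hence having at most 3 worlds is not modally definable.

Not modally definable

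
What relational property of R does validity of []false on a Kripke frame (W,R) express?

emptiness of R

□⊥ is valid iff no world has any successor (otherwise □⊥ fails at any world with one).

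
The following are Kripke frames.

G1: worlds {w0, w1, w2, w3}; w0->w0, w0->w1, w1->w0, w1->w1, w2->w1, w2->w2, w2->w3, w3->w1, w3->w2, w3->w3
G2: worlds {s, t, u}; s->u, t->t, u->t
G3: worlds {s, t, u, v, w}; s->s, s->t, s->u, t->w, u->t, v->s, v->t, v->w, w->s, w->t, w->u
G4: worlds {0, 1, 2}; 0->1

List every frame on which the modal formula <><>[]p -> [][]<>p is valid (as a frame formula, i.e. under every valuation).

This is the axiom for a generalized confluence (Geach) condition; its first-order frame correspondent is forall x forall y forall z ((x R^2 y & x R^2 z) -> exists w (yRw & zRw)).
G1: ✓.
G2: ✓.
G3: fails — sR²s, sR²t but no w* with sRw* and tRw*.
G4: ✓.

G1, G2, G4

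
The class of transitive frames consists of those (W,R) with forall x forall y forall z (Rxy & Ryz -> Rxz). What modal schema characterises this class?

The condition is transitivity. The 4 schema □q → □□q defines it.
Suppose □q→□□q is valid. Take Rxy, Ryz and set V(q)={w : Rxw}. Then □q at x, so □□q at x, so □q at y, so q at z, i.e. Rxz.

□q → □□q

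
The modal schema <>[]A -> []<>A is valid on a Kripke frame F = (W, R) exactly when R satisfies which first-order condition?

convergence: forall x forall y forall z (Rxy & Rxz -> exists w (Ryw & Rzw))

This is the .2 axiom.
Its frame correspondent is convergence — forall x forall y forall z (Rxy & Rxz -> exists w (Ryw & Rzw)).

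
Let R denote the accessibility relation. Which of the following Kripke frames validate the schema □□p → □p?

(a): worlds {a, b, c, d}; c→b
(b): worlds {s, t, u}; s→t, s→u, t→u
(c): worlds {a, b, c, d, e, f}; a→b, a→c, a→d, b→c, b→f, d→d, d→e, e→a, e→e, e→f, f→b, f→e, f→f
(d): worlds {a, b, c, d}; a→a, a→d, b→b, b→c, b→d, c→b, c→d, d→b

(d)

Frame correspondent (Sahlqvist): ∀x ∀y (Rxy → ∃z (Rxz ∧ Rzy)) — i.e. density.
(a): fails — Rcb but no z with Rcz and Rzb.
(b): fails — Rtu but no z with Rtz and Rzu.
(c): fails — Rbc but no z with Rbz and Rzc.
(d): condition met.
Valid on: (d).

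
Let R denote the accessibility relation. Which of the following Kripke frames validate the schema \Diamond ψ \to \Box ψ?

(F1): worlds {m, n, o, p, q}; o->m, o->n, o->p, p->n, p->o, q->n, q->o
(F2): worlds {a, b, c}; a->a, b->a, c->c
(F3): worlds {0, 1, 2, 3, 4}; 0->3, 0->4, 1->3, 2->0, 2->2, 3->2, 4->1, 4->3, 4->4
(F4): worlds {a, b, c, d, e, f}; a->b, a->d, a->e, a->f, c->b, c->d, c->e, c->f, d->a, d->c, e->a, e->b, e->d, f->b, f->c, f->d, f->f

(F2)

This is the axiom for partial functionality; its first-order frame correspondent is \forall x \forall y \forall z (Rxy \wedge Rxz \to y = z).
(F1): fails — o sees both m and n.
(F2): condition met.
(F3): fails — 0 sees both 3 and 4.
(F4): fails — a sees both b and d.
Valid on: (F2).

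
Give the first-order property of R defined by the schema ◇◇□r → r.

This is a Sahlqvist (Geach-type) schema ◇^2□^1r → □^0◇^0r.
First-order correspondent: ∀x ∀y (xR²y → ∃w (yRw ∧ x = w)).

∀x ∀y (xR²y → ∃w (yRw ∧ x = w))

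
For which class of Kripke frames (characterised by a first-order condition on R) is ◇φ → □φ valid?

partial functionality

Suppose ◇φ→□φ is valid. Take Rxy, Rxz and set V(φ)={y}. Then ◇φ at x, so □φ at x, so φ at z, i.e. z=y.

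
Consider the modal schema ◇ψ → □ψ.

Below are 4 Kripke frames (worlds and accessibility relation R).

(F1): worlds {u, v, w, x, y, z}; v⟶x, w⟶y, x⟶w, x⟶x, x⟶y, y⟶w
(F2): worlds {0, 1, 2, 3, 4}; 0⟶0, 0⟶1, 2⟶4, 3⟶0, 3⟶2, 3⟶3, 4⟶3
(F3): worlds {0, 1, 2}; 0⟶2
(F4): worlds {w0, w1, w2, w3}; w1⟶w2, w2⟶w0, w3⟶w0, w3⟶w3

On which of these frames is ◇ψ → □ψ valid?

(F3)

The schema corresponds to partial functionality: ∀x ∀y ∀z (Rxy ∧ Rxz → y = z).
(F1): fails — x sees both w and x.
(F2): fails — 0 sees both 0 and 1.
(F3): satisfies the condition.
(F4): fails — w3 sees both w0 and w3.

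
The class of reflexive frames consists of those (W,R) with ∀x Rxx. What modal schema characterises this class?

□p → p

A defining formula is □p → p (the T axiom).
Suppose □p→p is valid. At any x set V(p)={w : Rxw}. Then □p holds at x, so p holds at x, i.e. Rxx.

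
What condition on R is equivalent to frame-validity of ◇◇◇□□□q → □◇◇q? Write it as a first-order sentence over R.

This is a Sahlqvist (Geach-type) schema ◇^3□^3q → □^1◇^2q.
Minimal-valuation argument: fix x; take any y with xR^3y and any z with xR^1z. Set V(q) to the set of worlds R-reachable from y in exactly 3 steps. Then □^3q holds at y, so the antecedent holds at x; validity forces ◇^2q at z, giving a w with zR^2w and yR^3w.
First-order correspondent: ∀x ∀y ∀z ((xR³y ∧ xRz) → ∃w (yR³w ∧ zR²w)).

∀x ∀y ∀z ((xR³y ∧ xRz) → ∃w (yR³w ∧ zR²w))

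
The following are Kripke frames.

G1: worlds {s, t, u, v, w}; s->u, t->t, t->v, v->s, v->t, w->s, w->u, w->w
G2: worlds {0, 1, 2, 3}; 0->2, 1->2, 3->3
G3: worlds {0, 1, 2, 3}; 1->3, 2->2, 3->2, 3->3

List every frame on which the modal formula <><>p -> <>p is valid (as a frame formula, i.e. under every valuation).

The schema corresponds to transitivity: forall x forall y forall z (Rxy & Ryz -> Rxz).
G1: fails — Rtv and Rvs but not Rts.
G2: holds.
G3: fails — R13 and R32 but not R12.

G2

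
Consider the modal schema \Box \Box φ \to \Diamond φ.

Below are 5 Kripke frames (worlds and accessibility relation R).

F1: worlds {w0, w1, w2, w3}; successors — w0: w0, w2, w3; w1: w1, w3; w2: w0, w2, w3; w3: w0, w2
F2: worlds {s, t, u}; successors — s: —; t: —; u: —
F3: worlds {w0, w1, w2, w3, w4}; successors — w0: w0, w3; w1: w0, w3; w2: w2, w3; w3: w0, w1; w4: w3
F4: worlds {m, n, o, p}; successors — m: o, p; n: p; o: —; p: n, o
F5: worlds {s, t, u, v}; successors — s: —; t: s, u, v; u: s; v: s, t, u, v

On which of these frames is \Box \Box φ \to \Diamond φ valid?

The schema corresponds to a generalized confluence (Geach) condition: \forall x \exists w (x R^2 w \wedge xRw).
F1: condition met.
F2: fails — at s but no w with sR²w and sRw.
F3: fails — at w4 but no w with w4R²w and w4Rw.
F4: fails — at n but no w with nR²w and nRw.
F5: fails — at s but no w with sR²w and sRw.
Valid on: F1.

F1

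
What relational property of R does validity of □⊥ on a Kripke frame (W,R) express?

emptiness of R

This schema is the Ver axiom.
It corresponds to emptiness of R: ∀x ∀y ¬Rxy.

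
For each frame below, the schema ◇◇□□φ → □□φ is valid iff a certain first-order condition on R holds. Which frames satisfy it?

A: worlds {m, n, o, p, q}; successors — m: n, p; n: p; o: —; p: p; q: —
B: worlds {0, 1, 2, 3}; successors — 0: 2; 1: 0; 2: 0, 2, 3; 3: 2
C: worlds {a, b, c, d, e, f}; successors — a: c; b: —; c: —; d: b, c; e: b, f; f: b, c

This is the axiom for a generalized confluence (Geach) condition; its first-order frame correspondent is ∀x ∀y ∀z ((xR²y ∧ xR²z) → ∃w (yR²w ∧ z = w)).
A: satisfies the condition.
B: satisfies the condition.
C: fails — eR²b, eR²b but no w with bR²w and b=w.
Valid on: A, B.

A, B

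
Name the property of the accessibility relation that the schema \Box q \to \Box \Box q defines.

transitivity: \forall x \forall y \forall z (Rxy \wedge Ryz \to Rxz)

This schema is the 4 axiom.
Its frame correspondent is transitivity — \forall x \forall y \forall z (Rxy \wedge Ryz \to Rxz).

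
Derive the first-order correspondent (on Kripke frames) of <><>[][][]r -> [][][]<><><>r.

This is a Sahlqvist (Geach-type) schema ◇^2□^3r → □^3◇^3r.
Minimal-valuation argument: fix x; take any y with xR^2y and any z with xR^3z. Set V(r) to the set of worlds R-reachable from y in exactly 3 steps. Then □^3r holds at y, so the antecedent holds at x; validity forces ◇^3r at z, giving a w with zR^3w and yR^3w.
First-order correspondent: forall x forall y forall z ((x R^2 y & x R^3 z) -> exists w (y R^3 w & z R^3 w)).

forall x forall y forall z ((x R^2 y & x R^3 z) -> exists w (y R^3 w & z R^3 w))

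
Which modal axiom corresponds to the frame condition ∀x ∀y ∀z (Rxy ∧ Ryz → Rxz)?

A defining formula is □p → □□p (the 4 axiom).
Suppose □p→□□p is valid. Take Rxy, Ryz and set V(p)={w : Rxw}. Then □p at x, so □□p at x, so □p at y, so p at z, i.e. Rxz.

□p → □□p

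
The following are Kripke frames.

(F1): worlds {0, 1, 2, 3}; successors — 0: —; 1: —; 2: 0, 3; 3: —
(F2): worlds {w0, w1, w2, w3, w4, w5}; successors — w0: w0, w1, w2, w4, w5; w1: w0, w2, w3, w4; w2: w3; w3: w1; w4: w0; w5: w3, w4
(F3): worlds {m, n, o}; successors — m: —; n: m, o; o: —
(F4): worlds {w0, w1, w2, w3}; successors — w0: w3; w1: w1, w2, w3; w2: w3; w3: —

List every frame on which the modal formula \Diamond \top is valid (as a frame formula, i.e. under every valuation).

The schema corresponds to seriality: \forall x \exists y Rxy.
(F1): fails — world 0 has no successor.
(F2): condition met.
(F3): fails — world m has no successor.
(F4): fails — world w3 has no successor.

(F2)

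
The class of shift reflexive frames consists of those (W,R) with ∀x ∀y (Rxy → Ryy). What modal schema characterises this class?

This is shift-reflexivity; the standard corresponding axiom is T□: □(□r → r).
Suppose □(□r→r) is valid. Take Rxy and set V(r)={w : Ryw}. Then at y, □r holds; since □(□r→r) at x, □r→r at y, so r at y, i.e. Ryy.

□(□r → r)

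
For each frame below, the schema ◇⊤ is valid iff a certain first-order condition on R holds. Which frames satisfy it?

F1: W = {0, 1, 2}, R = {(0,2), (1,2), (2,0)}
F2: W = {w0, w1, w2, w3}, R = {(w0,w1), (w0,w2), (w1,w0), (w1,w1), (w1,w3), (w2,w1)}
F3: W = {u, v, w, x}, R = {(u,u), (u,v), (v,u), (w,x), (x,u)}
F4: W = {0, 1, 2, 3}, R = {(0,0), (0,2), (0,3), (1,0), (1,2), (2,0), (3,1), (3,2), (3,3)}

F1, F3, F4

The schema corresponds to seriality: ∀x ∃y Rxy.
F1: condition met.
F2: fails — world w3 has no successor.
F3: condition met.
F4: condition met.
Valid on: F1, F3, F4.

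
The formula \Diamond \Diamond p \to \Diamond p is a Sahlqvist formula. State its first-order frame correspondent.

Equivalently (dual form): □p → □□p.
Suppose □p→□□p is valid. Take Rxy, Ryz and set V(p)={w : Rxw}. Then □p at x, so □□p at x, so □p at y, so p at z, i.e. Rxz.

transitivity: \forall x \forall y \forall z (Rxy \wedge Ryz \to Rxz)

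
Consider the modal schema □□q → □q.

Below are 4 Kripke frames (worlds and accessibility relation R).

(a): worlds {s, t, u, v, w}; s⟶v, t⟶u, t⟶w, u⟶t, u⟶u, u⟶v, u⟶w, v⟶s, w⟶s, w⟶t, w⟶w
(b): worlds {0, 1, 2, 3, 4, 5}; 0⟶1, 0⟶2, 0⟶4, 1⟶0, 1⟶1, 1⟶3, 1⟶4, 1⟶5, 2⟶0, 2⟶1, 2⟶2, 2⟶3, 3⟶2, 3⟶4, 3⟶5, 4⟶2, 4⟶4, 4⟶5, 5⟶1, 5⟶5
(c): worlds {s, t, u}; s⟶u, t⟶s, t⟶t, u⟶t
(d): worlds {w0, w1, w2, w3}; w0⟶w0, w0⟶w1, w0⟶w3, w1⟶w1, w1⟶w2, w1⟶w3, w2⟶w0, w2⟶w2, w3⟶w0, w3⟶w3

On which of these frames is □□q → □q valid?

Frame correspondent (Sahlqvist): ∀x ∀y (Rxy → ∃z (Rxz ∧ Rzy)) — i.e. density.
(a): fails — Rvs but no z with Rvz and Rzs.
(b): ✓.
(c): fails — Rsu but no z with Rsz and Rzu.
(d): ✓.

(b), (d)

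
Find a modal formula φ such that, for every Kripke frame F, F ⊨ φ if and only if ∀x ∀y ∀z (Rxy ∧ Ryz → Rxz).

The condition is transitivity. The 4 schema □p → □□p defines it.
Suppose □p→□□p is valid. Take Rxy, Ryz and set V(p)={w : Rxw}. Then □p at x, so □□p at x, so □p at y, so p at z, i.e. Rxz.

□p → □□p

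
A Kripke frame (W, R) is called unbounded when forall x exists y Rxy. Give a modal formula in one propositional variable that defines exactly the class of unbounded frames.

□s → ◇s

A defining formula is □s → ◇s (the D axiom).
Suppose □s→◇s is valid. At any x set V(s)=W. Then □s at x, so ◇s at x, so x has a successor.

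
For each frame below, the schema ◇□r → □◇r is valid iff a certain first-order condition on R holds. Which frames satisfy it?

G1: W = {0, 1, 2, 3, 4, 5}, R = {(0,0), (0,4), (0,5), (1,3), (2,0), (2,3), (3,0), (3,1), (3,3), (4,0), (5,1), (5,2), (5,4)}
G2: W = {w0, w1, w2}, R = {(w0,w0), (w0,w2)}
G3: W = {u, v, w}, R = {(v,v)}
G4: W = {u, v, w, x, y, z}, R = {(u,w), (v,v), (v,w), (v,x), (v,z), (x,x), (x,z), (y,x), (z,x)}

The schema corresponds to convergence: ∀x ∀y ∀z (Rxy ∧ Rxz → ∃w (Ryw ∧ Rzw)).
G1: fails — R04 and R05 but 4 and 5 have no common successor.
G2: fails — Rw0w2 and Rw0w2 but w2 and w2 have no common successor.
G3: ✓.
G4: fails — Ruw and Ruw but w and w have no common successor.
Valid on: G3.

G3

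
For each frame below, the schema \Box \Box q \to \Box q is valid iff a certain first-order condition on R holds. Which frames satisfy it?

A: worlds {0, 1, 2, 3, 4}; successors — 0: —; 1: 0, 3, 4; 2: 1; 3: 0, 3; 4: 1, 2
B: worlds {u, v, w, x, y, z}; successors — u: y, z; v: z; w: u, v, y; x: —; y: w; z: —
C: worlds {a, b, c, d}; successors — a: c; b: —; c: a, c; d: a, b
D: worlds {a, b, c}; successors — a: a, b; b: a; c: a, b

D

Frame correspondent (Sahlqvist): \forall x \forall y (Rxy \to \exists z (Rxz \wedge Rzy)) — i.e. density.
A: fails — R14 but no z with R1z and Rz4.
B: fails — Ruz but no t with Rut and Rtz.
C: fails — Rdb but no z with Rdz and Rzb.
D: ✓.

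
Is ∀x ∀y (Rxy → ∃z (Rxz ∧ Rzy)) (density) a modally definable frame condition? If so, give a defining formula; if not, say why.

Yes: it is density, defined by the C4 schema □□q → □q.
Suppose □□q→□q is valid. Take Rxy and set V(q)={w : xR²w}. Then □□q at x, so □q at x, so q at y, i.e. ∃z(Rxz∧Rzy).

Yes — defined by □□q → □q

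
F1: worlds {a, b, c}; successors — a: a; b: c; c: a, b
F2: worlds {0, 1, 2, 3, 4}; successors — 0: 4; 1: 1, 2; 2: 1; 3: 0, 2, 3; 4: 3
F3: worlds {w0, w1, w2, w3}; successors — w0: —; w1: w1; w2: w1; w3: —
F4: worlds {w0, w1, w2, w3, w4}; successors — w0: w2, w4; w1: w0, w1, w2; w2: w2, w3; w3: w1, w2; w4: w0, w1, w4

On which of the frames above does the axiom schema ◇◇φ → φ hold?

none

This is the axiom for a generalized confluence (Geach) condition; its first-order frame correspondent is ∀x ∀y (xR²y → ∃w (y = w ∧ x = w)).
F1: fails — bR²a but a ≠ b.
F2: fails — 0R²3 but 3 ≠ 0.
F3: fails — w2R²w1 but w1 ≠ w2.
F4: fails — w0R²w1 but w1 ≠ w0.
Valid on no frame.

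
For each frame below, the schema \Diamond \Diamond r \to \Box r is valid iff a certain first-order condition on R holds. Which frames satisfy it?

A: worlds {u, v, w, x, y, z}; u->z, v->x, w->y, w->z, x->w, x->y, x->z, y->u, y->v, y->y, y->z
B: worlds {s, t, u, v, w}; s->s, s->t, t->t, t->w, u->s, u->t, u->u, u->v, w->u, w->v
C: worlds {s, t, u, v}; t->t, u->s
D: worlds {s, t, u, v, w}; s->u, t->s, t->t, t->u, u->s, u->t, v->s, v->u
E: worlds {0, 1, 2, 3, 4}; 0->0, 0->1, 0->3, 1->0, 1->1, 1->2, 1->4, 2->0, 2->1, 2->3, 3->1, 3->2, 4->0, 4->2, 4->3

C

Frame correspondent (Sahlqvist): \forall x \forall y \forall z ((x R^2 y \wedge xRz) \to \exists w (y = w \wedge z = w)) — i.e. a generalized confluence (Geach) condition.
A: fails — vR²w, vRx but w ≠ x.
B: fails — sR²s, sRt but s ≠ t.
C: condition met.
D: fails — sR²s, sRu but s ≠ u.
E: fails — 0R²0, 0R1 but 0 ≠ 1.
Valid on: C.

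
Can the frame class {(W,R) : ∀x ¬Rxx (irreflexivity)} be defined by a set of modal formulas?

Not modally definable

Modal frame validity is preserved under surjective bounded morphisms.
The 2-cycle (worlds w0,w1 with w0→w1→w0) is irreflexive, and the map sending every world to a single reflexive point • is a surjective bounded morphism (forth: every edge maps to (•,•); back: every world has a successor). So any modal formula valid on the 2-cycle is also valid on the reflexive point, which is not irreflexive.
So no modal formula (or set of formulas) defines exactly the irreflexive frames.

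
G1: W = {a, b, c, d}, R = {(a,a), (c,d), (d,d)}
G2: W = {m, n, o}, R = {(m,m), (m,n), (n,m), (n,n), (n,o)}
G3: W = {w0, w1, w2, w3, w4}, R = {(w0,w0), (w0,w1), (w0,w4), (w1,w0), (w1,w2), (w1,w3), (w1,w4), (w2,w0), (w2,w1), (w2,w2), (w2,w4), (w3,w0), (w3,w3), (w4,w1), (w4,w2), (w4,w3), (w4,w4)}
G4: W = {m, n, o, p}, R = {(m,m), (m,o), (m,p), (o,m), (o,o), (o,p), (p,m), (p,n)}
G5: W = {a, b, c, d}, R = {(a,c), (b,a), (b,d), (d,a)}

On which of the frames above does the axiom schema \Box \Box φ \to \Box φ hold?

The schema corresponds to density: \forall x \forall y (Rxy \to \exists z (Rxz \wedge Rzy)).
G1: condition met.
G2: condition met.
G3: condition met.
G4: fails — Rpn but no z with Rpz and Rzn.
G5: fails — Rac but no z with Raz and Rzc.

G1, G2, G3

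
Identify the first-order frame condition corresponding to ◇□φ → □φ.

This is a form of the 5 axiom.
It corresponds to the Euclidean property: ∀x ∀y ∀z (Rxy ∧ Rxz → Ryz).

The Euclidean property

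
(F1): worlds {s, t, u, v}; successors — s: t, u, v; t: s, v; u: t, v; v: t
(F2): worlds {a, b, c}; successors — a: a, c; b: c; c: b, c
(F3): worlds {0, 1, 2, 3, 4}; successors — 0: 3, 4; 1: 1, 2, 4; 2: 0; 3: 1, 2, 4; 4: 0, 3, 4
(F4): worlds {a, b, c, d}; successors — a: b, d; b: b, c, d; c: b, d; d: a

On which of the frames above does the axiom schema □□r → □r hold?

(F2)

The schema corresponds to density: ∀x ∀y (Rxy → ∃z (Rxz ∧ Rzy)).
(F1): fails — Rvt but no z with Rvz and Rzt.
(F2): satisfies the condition.
(F3): fails — R20 but no z with R2z and Rz0.
(F4): fails — Rda but no z with Rdz and Rza.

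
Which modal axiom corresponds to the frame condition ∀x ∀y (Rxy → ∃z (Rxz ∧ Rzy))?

A defining formula is □□ψ → □ψ (the C4 axiom).
Suppose □□ψ→□ψ is valid. Take Rxy and set V(ψ)={w : xR²w}. Then □□ψ at x, so □ψ at x, so ψ at y, i.e. ∃z(Rxz∧Rzy).

□□ψ → □ψ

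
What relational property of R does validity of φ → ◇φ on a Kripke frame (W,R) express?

Reflexivity

Equivalently (dual form): □φ → φ.
Suppose □φ→φ is valid. At any x set V(φ)={w : Rxw}. Then □φ holds at x, so φ holds at x, i.e. Rxx.
The converse is a direct semantic check.
So the correspondent is reflexivity.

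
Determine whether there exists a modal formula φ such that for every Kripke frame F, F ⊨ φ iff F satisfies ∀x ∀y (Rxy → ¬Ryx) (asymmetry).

Not modally definable

If a class were modally definable it would be closed under surjective bounded morphisms (Goldblatt–Thomason).
The 5-cycle (worlds w0,w1,w2,w3,w4 with w0→w1→w2→w3→w4→w0) is asymmetric. Mapping every world to a single reflexive point • is a surjective bounded morphism, and the reflexive point is not asymmetric (R•• but asymmetry requires ¬R••).
So no modal formula (or set of formulas) defines exactly the asymmetric frames.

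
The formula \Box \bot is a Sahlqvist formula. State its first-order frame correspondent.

This schema is the Ver axiom.
It corresponds to emptiness of R: \forall x \forall y \neg Rxy.

emptiness of R: \forall x \forall y \neg Rxy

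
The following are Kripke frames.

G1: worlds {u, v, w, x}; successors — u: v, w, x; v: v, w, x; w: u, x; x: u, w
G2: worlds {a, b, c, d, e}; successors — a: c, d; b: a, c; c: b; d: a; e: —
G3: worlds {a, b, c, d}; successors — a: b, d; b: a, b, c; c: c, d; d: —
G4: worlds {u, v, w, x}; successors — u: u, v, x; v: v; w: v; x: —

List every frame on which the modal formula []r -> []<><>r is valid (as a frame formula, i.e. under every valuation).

This is the axiom for a generalized confluence (Geach) condition; its first-order frame correspondent is forall x forall z (xRz -> exists w (xRw & z R^2 w)).
G1: satisfies the condition.
G2: satisfies the condition.
G3: fails — aRd but no w with aRw and dR²w.
G4: fails — uRx but no t with uRt and xR²t.

G1, G2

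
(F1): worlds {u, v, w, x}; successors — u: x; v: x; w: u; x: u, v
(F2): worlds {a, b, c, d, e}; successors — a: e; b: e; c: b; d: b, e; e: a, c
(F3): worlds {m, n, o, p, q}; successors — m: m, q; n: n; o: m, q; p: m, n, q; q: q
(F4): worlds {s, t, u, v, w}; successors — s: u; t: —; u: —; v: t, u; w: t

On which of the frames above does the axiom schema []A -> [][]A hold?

(F3), (F4)

Frame correspondent (Sahlqvist): forall x forall y forall z (Rxy & Ryz -> Rxz) — i.e. transitivity.
(F1): fails — Rwu and Rux but not Rwx.
(F2): fails — Rea and Rae but not Ree.
(F3): holds.
(F4): holds.
Valid on: (F3), (F4).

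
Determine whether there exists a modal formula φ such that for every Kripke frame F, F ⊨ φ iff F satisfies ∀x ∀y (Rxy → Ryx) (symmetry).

Definable; q → □◇q defines it

The condition is symmetry. A defining modal formula is q → □◇q.
Suppose q→□◇q is valid. Take Rxy and set V(q)={x}. Then q at x, so □◇q at x, so ◇q at y, so some z with Ryz has q; z=x, i.e. Ryx.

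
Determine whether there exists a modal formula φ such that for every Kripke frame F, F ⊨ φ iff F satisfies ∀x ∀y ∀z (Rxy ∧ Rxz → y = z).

The condition is partial functionality. A defining modal formula is ◇p → □p.
Suppose ◇p→□p is valid. Take Rxy, Rxz and set V(p)={y}. Then ◇p at x, so □p at x, so p at z, i.e. z=y.

Definable; ◇p → □p defines it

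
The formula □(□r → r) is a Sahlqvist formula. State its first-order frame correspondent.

shift-reflexivity

This is the T□ axiom.
Its frame correspondent is shift-reflexivity — ∀x ∀y (Rxy → Ryy).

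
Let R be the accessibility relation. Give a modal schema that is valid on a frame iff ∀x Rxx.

A defining formula is □r → r (the T axiom).
Suppose □r→r is valid. At any x set V(r)={w : Rxw}. Then □r holds at x, so r holds at x, i.e. Rxx.

□r → r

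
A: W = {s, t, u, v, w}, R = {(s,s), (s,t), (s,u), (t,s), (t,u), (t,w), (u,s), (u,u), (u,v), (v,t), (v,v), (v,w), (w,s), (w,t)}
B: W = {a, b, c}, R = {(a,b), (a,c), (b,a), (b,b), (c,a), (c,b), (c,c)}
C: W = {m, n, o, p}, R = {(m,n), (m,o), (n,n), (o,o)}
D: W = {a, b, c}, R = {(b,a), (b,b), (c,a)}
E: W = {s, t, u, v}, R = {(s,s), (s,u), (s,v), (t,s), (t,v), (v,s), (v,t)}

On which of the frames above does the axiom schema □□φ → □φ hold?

The schema corresponds to density: ∀x ∀y (Rxy → ∃z (Rxz ∧ Rzy)).
A: fails — Rtw but no z with Rtz and Rzw.
B: ✓.
C: ✓.
D: fails — Rca but no z with Rcz and Rza.
E: fails — Rvt but no z with Rvz and Rzt.

B, C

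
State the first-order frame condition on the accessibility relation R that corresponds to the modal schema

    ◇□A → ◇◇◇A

∀x ∀y (xRy → ∃w (yRw ∧ xR³w))

This is a Sahlqvist (Geach-type) schema ◇^1□^1A → □^0◇^3A.
Minimal-valuation argument: fix x; take any y with xR^1y and any z with xR^0z. Set V(A) to the set of worlds R-reachable from y in exactly 1 step. Then □^1A holds at y, so the antecedent holds at x; validity forces ◇^3A at z, giving a w with zR^3w and yR^1w.
First-order correspondent: ∀x ∀y (xRy → ∃w (yRw ∧ xR³w)).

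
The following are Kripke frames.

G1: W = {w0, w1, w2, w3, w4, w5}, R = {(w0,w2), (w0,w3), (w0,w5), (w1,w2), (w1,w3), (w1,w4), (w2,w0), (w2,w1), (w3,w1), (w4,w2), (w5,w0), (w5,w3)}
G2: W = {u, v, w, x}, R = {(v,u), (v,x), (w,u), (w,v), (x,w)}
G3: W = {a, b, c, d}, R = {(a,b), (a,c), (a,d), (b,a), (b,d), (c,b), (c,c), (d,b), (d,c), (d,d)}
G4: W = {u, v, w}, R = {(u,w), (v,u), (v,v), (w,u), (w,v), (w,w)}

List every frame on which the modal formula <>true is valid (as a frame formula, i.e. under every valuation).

G1, G3, G4

This is the axiom for seriality; its first-order frame correspondent is forall x exists y Rxy.
G1: holds.
G2: fails — world u has no successor.
G3: holds.
G4: holds.
Valid on: G1, G3, G4.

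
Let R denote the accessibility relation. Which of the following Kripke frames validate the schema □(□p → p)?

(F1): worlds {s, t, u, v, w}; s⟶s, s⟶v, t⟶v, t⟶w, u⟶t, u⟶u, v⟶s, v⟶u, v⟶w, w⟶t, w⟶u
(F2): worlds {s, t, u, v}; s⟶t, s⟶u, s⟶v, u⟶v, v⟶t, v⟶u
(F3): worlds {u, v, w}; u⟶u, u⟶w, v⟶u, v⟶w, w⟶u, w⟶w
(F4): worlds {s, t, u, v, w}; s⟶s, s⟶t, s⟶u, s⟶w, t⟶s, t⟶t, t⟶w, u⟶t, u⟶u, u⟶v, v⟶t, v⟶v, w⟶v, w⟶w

(F3), (F4)

Frame correspondent (Sahlqvist): ∀x ∀y (Rxy → Ryy) — i.e. shift-reflexivity.
(F1): fails — Rwt but not Rtt.
(F2): fails — Ruv but not Rvv.
(F3): ✓.
(F4): ✓.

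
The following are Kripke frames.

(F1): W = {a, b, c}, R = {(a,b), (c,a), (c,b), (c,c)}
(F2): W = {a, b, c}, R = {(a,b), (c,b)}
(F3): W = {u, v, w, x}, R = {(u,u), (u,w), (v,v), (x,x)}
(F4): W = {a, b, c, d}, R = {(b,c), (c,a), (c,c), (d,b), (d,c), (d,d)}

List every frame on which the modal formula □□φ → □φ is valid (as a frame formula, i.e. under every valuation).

The schema corresponds to density: ∀x ∀y (Rxy → ∃z (Rxz ∧ Rzy)).
(F1): fails — Rab but no z with Raz and Rzb.
(F2): fails — Rab but no z with Raz and Rzb.
(F3): condition met.
(F4): condition met.

(F3), (F4)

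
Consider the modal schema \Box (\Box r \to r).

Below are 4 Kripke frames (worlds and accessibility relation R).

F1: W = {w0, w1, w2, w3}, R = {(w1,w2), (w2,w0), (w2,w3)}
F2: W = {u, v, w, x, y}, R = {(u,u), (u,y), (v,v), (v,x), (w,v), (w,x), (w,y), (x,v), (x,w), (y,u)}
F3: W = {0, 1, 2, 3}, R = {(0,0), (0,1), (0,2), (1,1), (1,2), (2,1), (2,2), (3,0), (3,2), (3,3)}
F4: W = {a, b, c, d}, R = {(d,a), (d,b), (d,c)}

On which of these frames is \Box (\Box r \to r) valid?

F3

This is the axiom for shift-reflexivity; its first-order frame correspondent is \forall x \forall y (Rxy \to Ryy).
F1: fails — Rw1w2 but not Rw2w2.
F2: fails — Rxw but not Rww.
F3: holds.
F4: fails — Rdb but not Rbb.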